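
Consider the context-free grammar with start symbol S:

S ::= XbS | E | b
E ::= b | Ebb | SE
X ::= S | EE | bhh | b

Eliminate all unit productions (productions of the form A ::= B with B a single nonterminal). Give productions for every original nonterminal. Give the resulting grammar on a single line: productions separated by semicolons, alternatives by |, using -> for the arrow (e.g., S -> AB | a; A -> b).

Unit productions: S->E, X->S.
Unit pairs (A ⇒* B via units): (S,E), (X,E), (X,S).
S: inherits non-unit rules of {E, S} → Ebb | SE | XbS | b.
E: inherits non-unit rules of {E} → Ebb | SE | b.
X: inherits non-unit rules of {E, S, X} → EE | Ebb | SE | XbS | b | bhh.

S -> b | SE | Ebb | XbS; E -> b | SE | Ebb; X -> b | EE | SE | Ebb | XbS | bhh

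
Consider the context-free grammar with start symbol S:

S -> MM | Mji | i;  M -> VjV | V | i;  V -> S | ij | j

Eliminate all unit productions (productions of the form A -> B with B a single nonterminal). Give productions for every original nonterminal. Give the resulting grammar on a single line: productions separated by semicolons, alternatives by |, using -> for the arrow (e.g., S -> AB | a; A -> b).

S -> i | MM | Mji; M -> i | j | MM | ij | Mji | VjV; V -> i | j | MM | ij | Mji

Unit productions: M->V, V->S.
Unit pairs (A ⇒* B via units): (M,S), (M,V), (V,S).
S: inherits non-unit rules of {S} → MM | Mji | i.
M: inherits non-unit rules of {M, S, V} → MM | Mji | VjV | i | ij | j.
V: inherits non-unit rules of {S, V} → MM | Mji | i | ij | j.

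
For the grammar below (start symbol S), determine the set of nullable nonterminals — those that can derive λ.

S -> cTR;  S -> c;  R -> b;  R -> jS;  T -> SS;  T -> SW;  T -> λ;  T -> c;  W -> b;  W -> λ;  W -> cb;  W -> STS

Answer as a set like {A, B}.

Directly nullable (have an ε-rule): {T, W}.
Not nullable: R, S — each has a terminal in every rule's right-hand side or depends on a non-nullable symbol.

{T, W}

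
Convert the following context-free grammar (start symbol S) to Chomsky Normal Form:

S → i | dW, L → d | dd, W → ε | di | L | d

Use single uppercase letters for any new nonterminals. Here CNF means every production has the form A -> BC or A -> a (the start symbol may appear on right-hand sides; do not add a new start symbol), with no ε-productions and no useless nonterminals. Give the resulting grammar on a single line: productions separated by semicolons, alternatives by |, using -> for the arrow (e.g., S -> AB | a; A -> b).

Nullable: {W}; after ε-elimination: S -> d | i | dW; L -> d | dd; W -> L | d | di.
After unit-elimination: S -> d | i | dW; L -> d | dd; W -> d | dd | di.
TERM: introduce A -> d, B -> i and substitute in every rule of length ≥2.
Drop unreachable/unproductive: L.

S -> d | i | AW; A -> d; B -> i; W -> d | AA | AB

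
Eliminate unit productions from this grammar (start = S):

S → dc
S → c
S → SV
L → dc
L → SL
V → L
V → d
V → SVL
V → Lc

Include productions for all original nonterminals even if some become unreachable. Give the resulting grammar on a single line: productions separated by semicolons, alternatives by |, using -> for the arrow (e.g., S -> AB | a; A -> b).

Unit productions: V->L.
Unit pairs (A ⇒* B via units): (V,L).
S: inherits non-unit rules of {S} → SV | c | dc.
L: inherits non-unit rules of {L} → SL | dc.
V: inherits non-unit rules of {L, V} → Lc | SL | SVL | d | dc.

S -> c | SV | dc; L -> SL | dc; V -> d | Lc | SL | dc | SVL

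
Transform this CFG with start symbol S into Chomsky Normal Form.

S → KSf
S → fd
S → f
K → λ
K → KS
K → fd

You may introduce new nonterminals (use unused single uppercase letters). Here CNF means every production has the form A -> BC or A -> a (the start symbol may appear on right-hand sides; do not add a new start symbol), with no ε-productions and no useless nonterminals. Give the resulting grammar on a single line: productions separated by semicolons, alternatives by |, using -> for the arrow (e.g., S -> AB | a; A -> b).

S -> f | AB | KD | SA; A -> f; B -> d; C -> SA; D -> SA; K -> f | AB | KC | KS | SA

Nullable: {K}; after ε-elimination: S -> f | Sf | fd | KSf; K -> S | KS | fd.
After unit-elimination: S -> f | Sf | fd | KSf; K -> f | KS | Sf | fd | KSf.
TERM: introduce B -> d, A -> f and substitute in every rule of length ≥2.
BIN: K -> KSA becomes K -> KC, C -> SA; S -> KSA becomes S -> KD, D -> SA.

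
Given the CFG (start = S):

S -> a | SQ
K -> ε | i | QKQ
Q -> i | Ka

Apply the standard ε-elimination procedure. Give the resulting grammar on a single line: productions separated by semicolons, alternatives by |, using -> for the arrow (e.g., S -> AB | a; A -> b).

S -> a | SQ; K -> i | QQ | QKQ; Q -> a | i | Ka

Nullable set: {K}.
Drop K -> ε.
K -> QKQ: K nullable, giving QKQ | QQ.
Q -> Ka: K nullable, giving Ka | a.
Unchanged (no nullable symbols): S -> SQ; S -> a; K -> i; Q -> i.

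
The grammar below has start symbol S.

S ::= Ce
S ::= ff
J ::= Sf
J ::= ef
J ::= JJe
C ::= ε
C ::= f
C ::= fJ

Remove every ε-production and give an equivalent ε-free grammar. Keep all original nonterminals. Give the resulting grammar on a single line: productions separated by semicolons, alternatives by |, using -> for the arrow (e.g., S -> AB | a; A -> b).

S -> e | Ce | ff; C -> f | fJ; J -> Sf | ef | JJe

Nullable set: {C}.
S -> Ce: C nullable, giving Ce | e.
Drop C -> ε.
Unchanged (no nullable symbols): S -> ff; C -> f; C -> fJ; J -> JJe; J -> Sf; J -> ef.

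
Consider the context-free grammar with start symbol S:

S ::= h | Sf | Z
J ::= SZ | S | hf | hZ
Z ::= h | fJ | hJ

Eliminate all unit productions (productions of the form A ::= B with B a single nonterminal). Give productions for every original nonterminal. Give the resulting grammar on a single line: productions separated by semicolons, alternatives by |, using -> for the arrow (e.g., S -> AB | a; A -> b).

Unit productions: J->S, S->Z.
Unit pairs (A ⇒* B via units): (J,S), (J,Z), (S,Z).
S: inherits non-unit rules of {S, Z} → Sf | fJ | h | hJ.
J: inherits non-unit rules of {J, S, Z} → SZ | Sf | fJ | h | hJ | hZ | hf.
Z: inherits non-unit rules of {Z} → fJ | h | hJ.

S -> h | Sf | fJ | hJ; J -> h | SZ | Sf | fJ | hJ | hZ | hf; Z -> h | fJ | hJ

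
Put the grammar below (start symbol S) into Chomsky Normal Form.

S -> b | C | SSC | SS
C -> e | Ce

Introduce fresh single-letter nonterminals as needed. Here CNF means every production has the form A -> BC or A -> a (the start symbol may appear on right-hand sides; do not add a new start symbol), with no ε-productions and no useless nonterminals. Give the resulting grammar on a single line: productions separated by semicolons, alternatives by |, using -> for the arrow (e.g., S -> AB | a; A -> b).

S -> b | e | CA | SB | SS; A -> e; B -> SC; C -> e | CA

No ε-productions.
After unit-elimination: S -> b | e | Ce | SS | SSC; C -> e | Ce.
TERM: introduce A -> e and substitute in every rule of length ≥2.
BIN: S -> SSC becomes S -> SB, B -> SC.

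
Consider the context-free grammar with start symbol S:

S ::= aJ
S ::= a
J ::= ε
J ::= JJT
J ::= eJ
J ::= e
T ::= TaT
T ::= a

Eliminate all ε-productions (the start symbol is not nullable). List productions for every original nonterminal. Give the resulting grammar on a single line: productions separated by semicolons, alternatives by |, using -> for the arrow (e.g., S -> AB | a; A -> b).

S -> a | aJ; J -> T | e | JT | eJ | JJT; T -> a | TaT

Nullable set: {J}.
S -> aJ: J nullable, giving a | aJ.
Drop J -> ε.
J -> JJT: J, J nullable, giving JJT | JT | T.
J -> eJ: J nullable, giving e | eJ.
Unchanged (no nullable symbols): S -> a; J -> e; T -> TaT; T -> a.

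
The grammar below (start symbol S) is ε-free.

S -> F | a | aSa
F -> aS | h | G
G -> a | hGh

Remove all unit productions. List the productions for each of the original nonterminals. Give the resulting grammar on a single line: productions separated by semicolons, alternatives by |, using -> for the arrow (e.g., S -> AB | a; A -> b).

S -> a | h | aS | aSa | hGh; F -> a | h | aS | hGh; G -> a | hGh

Unit productions: F->G, S->F.
Unit pairs (A ⇒* B via units): (F,G), (S,F), (S,G).
S: inherits non-unit rules of {F, G, S} → a | aS | aSa | h | hGh.
F: inherits non-unit rules of {F, G} → a | aS | h | hGh.
G: inherits non-unit rules of {G} → a | hGh.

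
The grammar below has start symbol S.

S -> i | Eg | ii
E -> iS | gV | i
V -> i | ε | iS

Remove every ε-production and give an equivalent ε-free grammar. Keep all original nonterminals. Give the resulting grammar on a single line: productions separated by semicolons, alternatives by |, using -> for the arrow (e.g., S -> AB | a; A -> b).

Nullable set: {V}.
E -> gV: V nullable, giving g | gV.
Drop V -> ε.
Unchanged (no nullable symbols): S -> Eg; S -> i; S -> ii; E -> i; E -> iS; V -> i; V -> iS.

S -> i | Eg | ii; E -> g | i | gV | iS; V -> i | iS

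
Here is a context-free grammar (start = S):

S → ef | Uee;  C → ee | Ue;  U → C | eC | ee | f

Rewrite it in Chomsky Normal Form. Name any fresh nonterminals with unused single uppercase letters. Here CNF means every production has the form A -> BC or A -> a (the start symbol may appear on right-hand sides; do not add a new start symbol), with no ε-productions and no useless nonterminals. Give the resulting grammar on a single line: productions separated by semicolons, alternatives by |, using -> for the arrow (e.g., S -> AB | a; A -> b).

No ε-productions.
After unit-elimination: S -> ef | Uee; C -> Ue | ee; U -> f | Ue | eC | ee.
TERM: introduce A -> e, B -> f and substitute in every rule of length ≥2.
BIN: S -> UAA becomes S -> UD, D -> AA.

S -> AB | UD; A -> e; B -> f; C -> AA | UA; D -> AA; U -> f | AA | AC | UA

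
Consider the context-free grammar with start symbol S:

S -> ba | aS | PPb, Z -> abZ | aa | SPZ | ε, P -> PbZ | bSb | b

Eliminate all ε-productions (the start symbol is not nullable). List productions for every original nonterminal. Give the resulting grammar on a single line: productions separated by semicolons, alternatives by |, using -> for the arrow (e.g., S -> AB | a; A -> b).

S -> aS | ba | PPb; P -> b | Pb | PbZ | bSb; Z -> SP | aa | ab | SPZ | abZ

Nullable set: {Z}.
P -> PbZ: Z nullable, giving Pb | PbZ.
Drop Z -> ε.
Z -> SPZ: Z nullable, giving SP | SPZ.
Z -> abZ: Z nullable, giving ab | abZ.
Unchanged (no nullable symbols): S -> PPb; S -> aS; S -> ba; P -> b; P -> bSb; Z -> aa.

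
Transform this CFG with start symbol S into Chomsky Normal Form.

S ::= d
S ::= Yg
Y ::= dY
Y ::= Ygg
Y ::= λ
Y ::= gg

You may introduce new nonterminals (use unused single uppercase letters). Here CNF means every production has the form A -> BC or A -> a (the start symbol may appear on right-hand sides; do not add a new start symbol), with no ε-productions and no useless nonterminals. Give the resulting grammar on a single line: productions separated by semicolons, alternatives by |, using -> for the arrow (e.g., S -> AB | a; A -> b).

S -> d | g | YA; A -> g; B -> d; C -> AA; Y -> d | AA | BY | YC

Nullable: {Y}; after ε-elimination: S -> d | g | Yg; Y -> d | dY | gg | Ygg.
No unit productions to eliminate.
TERM: introduce B -> d, A -> g and substitute in every rule of length ≥2.
BIN: Y -> YAA becomes Y -> YC, C -> AA.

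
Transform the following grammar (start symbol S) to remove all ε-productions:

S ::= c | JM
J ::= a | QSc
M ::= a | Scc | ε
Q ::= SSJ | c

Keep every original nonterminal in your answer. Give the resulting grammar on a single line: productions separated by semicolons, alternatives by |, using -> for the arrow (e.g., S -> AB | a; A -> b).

S -> J | c | JM; J -> a | QSc; M -> a | Scc; Q -> c | SSJ

Nullable set: {M}.
S -> JM: M nullable, giving J | JM.
Drop M -> ε.
Unchanged (no nullable symbols): S -> c; J -> QSc; J -> a; M -> Scc; M -> a; Q -> SSJ; Q -> c.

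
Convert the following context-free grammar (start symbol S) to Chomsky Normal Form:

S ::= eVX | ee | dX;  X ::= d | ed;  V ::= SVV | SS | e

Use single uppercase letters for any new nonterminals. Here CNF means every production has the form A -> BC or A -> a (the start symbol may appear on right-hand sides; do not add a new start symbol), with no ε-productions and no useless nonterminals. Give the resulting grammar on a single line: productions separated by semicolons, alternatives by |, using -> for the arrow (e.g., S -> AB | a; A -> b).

S -> AX | BB | BC; A -> d; B -> e; C -> VX; D -> VV; V -> e | SD | SS; X -> d | BA

No ε-productions.
No unit productions to eliminate.
TERM: introduce A -> d, B -> e and substitute in every rule of length ≥2.
BIN: S -> BVX becomes S -> BC, C -> VX; V -> SVV becomes V -> SD, D -> VV.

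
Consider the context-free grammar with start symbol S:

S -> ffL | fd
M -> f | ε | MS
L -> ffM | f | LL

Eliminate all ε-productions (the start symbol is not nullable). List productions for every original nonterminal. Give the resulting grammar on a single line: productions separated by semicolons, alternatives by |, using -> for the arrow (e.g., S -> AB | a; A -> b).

S -> fd | ffL; L -> f | LL | ff | ffM; M -> S | f | MS

Nullable set: {M}.
L -> ffM: M nullable, giving ff | ffM.
Drop M -> ε.
M -> MS: M nullable, giving MS | S.
Unchanged (no nullable symbols): S -> fd; S -> ffL; L -> LL; L -> f; M -> f.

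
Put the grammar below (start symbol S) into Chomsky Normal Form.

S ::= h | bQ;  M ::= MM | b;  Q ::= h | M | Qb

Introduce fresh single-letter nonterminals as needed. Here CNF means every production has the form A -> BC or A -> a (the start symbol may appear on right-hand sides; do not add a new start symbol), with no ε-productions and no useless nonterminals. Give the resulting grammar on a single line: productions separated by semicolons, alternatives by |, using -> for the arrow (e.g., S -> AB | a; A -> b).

S -> h | AQ; A -> b; M -> b | MM; Q -> b | h | MM | QA

No ε-productions.
After unit-elimination: S -> h | bQ; M -> b | MM; Q -> b | h | MM | Qb.
TERM: introduce A -> b and substitute in every rule of length ≥2.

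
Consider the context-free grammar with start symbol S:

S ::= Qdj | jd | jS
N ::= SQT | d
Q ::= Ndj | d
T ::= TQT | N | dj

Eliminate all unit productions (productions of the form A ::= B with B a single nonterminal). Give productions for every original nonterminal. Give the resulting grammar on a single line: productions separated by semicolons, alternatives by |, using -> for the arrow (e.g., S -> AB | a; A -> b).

Unit productions: T->N.
Unit pairs (A ⇒* B via units): (T,N).
S: inherits non-unit rules of {S} → Qdj | jS | jd.
N: inherits non-unit rules of {N} → SQT | d.
Q: inherits non-unit rules of {Q} → Ndj | d.
T: inherits non-unit rules of {N, T} → SQT | TQT | d | dj.

S -> jS | jd | Qdj; N -> d | SQT; Q -> d | Ndj; T -> d | dj | SQT | TQT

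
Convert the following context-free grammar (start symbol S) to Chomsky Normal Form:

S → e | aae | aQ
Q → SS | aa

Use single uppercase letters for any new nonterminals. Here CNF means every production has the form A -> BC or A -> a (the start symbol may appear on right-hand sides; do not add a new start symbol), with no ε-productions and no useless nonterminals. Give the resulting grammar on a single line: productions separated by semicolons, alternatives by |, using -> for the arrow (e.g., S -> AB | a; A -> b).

No ε-productions.
No unit productions to eliminate.
TERM: introduce A -> a, B -> e and substitute in every rule of length ≥2.
BIN: S -> AAB becomes S -> AC, C -> AB.

S -> e | AC | AQ; A -> a; B -> e; C -> AB; Q -> AA | SS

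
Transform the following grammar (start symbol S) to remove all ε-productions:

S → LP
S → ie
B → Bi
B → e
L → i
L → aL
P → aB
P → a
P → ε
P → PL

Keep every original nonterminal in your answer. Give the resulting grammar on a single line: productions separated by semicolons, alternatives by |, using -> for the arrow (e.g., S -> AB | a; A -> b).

Nullable set: {P}.
S -> LP: P nullable, giving L | LP.
Drop P -> ε.
P -> PL: P nullable, giving L | PL.
Unchanged (no nullable symbols): S -> ie; B -> Bi; B -> e; L -> aL; L -> i; P -> a; P -> aB.

S -> L | LP | ie; B -> e | Bi; L -> i | aL; P -> L | a | PL | aB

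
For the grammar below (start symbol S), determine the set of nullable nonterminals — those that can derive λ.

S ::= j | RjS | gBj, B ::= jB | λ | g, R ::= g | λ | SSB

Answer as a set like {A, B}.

Directly nullable (have an ε-rule): {B, R}.
Not nullable: S — each has a terminal in every rule's right-hand side or depends on a non-nullable symbol.

{B, R}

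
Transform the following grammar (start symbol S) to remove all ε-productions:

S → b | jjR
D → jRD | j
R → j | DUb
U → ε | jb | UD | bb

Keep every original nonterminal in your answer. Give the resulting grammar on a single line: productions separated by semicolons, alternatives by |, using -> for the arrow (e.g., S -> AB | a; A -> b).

Nullable set: {U}.
R -> DUb: U nullable, giving DUb | Db.
Drop U -> ε.
U -> UD: U nullable, giving D | UD.
Unchanged (no nullable symbols): S -> b; S -> jjR; D -> j; D -> jRD; R -> j; U -> bb; U -> jb.

S -> b | jjR; D -> j | jRD; R -> j | Db | DUb; U -> D | UD | bb | jb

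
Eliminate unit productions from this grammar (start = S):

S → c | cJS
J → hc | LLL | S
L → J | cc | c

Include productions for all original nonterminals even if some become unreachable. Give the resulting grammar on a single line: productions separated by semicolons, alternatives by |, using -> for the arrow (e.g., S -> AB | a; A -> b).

Unit productions: J->S, L->J.
Unit pairs (A ⇒* B via units): (J,S), (L,J), (L,S).
S: inherits non-unit rules of {S} → c | cJS.
J: inherits non-unit rules of {J, S} → LLL | c | cJS | hc.
L: inherits non-unit rules of {J, L, S} → LLL | c | cJS | cc | hc.

S -> c | cJS; J -> c | hc | LLL | cJS; L -> c | cc | hc | LLL | cJS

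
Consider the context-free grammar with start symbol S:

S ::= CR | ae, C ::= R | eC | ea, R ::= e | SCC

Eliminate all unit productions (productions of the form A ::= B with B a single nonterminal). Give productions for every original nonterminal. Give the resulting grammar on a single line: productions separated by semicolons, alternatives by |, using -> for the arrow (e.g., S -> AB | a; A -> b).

Unit productions: C->R.
Unit pairs (A ⇒* B via units): (C,R).
S: inherits non-unit rules of {S} → CR | ae.
C: inherits non-unit rules of {C, R} → SCC | e | eC | ea.
R: inherits non-unit rules of {R} → SCC | e.

S -> CR | ae; C -> e | eC | ea | SCC; R -> e | SCC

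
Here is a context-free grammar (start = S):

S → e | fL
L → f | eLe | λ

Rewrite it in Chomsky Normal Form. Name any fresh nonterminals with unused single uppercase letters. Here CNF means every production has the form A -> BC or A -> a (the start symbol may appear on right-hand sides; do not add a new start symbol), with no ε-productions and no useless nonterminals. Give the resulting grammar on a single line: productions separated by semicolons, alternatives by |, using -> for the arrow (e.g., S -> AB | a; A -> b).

S -> e | f | BL; A -> e; B -> f; C -> LA; L -> f | AA | AC

Nullable: {L}; after ε-elimination: S -> e | f | fL; L -> f | ee | eLe.
No unit productions to eliminate.
TERM: introduce A -> e, B -> f and substitute in every rule of length ≥2.
BIN: L -> ALA becomes L -> AC, C -> LA.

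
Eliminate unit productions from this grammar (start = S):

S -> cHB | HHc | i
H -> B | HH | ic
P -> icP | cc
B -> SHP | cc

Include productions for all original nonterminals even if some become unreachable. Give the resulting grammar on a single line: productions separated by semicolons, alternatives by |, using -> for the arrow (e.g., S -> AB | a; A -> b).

Unit productions: H->B.
Unit pairs (A ⇒* B via units): (H,B).
S: inherits non-unit rules of {S} → HHc | cHB | i.
B: inherits non-unit rules of {B} → SHP | cc.
H: inherits non-unit rules of {B, H} → HH | SHP | cc | ic.
P: inherits non-unit rules of {P} → cc | icP.

S -> i | HHc | cHB; B -> cc | SHP; H -> HH | cc | ic | SHP; P -> cc | icP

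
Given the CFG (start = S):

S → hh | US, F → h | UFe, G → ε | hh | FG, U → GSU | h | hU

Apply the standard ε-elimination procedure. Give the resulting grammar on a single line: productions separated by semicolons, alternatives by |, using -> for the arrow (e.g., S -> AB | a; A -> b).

S -> US | hh; F -> h | UFe; G -> F | FG | hh; U -> h | SU | hU | GSU

Nullable set: {G}.
Drop G -> ε.
G -> FG: G nullable, giving F | FG.
U -> GSU: G nullable, giving GSU | SU.
Unchanged (no nullable symbols): S -> US; S -> hh; F -> UFe; F -> h; G -> hh; U -> h; U -> hU.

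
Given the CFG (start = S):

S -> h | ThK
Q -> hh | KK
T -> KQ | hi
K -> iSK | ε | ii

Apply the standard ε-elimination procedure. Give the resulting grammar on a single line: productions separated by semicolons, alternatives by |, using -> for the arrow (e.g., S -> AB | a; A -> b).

Nullable set: {K, Q, T}.
S -> ThK: T, K nullable, giving Th | ThK | h | hK.
Drop K -> ε.
K -> iSK: K nullable, giving iS | iSK.
Q -> KK: K, K nullable, giving K | KK.
T -> KQ: K, Q nullable, giving K | KQ | Q.
Unchanged (no nullable symbols): S -> h; K -> ii; Q -> hh; T -> hi.

S -> h | Th | hK | ThK; K -> iS | ii | iSK; Q -> K | KK | hh; T -> K | Q | KQ | hi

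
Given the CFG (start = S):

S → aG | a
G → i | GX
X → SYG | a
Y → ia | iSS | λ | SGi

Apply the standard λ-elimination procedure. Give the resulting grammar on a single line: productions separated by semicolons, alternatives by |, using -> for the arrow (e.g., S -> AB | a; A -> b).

Nullable set: {Y}.
X -> SYG: Y nullable, giving SG | SYG.
Drop Y -> λ.
Unchanged (no nullable symbols): S -> a; S -> aG; G -> GX; G -> i; X -> a; Y -> SGi; Y -> iSS; Y -> ia.

S -> a | aG; G -> i | GX; X -> a | SG | SYG; Y -> ia | SGi | iSS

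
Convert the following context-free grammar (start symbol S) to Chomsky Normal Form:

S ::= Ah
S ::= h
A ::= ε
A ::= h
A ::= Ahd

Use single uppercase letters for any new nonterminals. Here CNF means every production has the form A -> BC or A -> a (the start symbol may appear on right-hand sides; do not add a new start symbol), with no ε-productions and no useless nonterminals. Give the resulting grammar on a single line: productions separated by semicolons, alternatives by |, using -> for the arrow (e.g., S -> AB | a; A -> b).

S -> h | AB; A -> h | AD | BC; B -> h; C -> d; D -> BC

Nullable: {A}; after ε-elimination: S -> h | Ah; A -> h | hd | Ahd.
No unit productions to eliminate.
TERM: introduce C -> d, B -> h and substitute in every rule of length ≥2.
BIN: A -> ABC becomes A -> AD, D -> BC.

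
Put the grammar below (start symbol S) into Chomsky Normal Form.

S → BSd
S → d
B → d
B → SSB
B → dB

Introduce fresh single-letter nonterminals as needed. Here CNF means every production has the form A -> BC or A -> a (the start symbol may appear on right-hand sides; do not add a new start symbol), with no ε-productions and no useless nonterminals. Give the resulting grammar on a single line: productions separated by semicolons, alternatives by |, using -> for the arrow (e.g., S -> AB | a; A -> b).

No ε-productions.
No unit productions to eliminate.
TERM: introduce A -> d and substitute in every rule of length ≥2.
BIN: B -> SSB becomes B -> SC, C -> SB; S -> BSA becomes S -> BD, D -> SA.

S -> d | BD; A -> d; B -> d | AB | SC; C -> SB; D -> SA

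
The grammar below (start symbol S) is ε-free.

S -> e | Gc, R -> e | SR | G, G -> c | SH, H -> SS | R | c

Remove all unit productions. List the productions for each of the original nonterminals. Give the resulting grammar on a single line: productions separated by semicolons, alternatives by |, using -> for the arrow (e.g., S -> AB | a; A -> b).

Unit productions: H->R, R->G.
Unit pairs (A ⇒* B via units): (H,G), (H,R), (R,G).
S: inherits non-unit rules of {S} → Gc | e.
G: inherits non-unit rules of {G} → SH | c.
H: inherits non-unit rules of {G, H, R} → SH | SR | SS | c | e.
R: inherits non-unit rules of {G, R} → SH | SR | c | e.

S -> e | Gc; G -> c | SH; H -> c | e | SH | SR | SS; R -> c | e | SH | SR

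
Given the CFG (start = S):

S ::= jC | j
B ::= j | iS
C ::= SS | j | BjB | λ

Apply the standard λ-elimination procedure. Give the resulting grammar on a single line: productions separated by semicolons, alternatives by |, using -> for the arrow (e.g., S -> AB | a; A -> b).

Nullable set: {C}.
S -> jC: C nullable, giving j | jC.
Drop C -> λ.
Unchanged (no nullable symbols): S -> j; B -> iS; B -> j; C -> BjB; C -> SS; C -> j.

S -> j | jC; B -> j | iS; C -> j | SS | BjB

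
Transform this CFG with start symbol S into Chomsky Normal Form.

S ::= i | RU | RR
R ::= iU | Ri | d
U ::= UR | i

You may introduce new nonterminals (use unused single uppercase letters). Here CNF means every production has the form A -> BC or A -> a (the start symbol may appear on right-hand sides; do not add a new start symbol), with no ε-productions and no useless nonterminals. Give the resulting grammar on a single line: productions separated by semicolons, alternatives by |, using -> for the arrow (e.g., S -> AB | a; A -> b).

S -> i | RR | RU; A -> i; R -> d | AU | RA; U -> i | UR

No ε-productions.
No unit productions to eliminate.
TERM: introduce A -> i and substitute in every rule of length ≥2.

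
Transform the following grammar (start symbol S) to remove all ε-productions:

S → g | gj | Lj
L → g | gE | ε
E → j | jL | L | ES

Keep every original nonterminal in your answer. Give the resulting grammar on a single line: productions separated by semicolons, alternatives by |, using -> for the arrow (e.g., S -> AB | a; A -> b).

S -> g | j | Lj | gj; E -> L | S | j | ES | jL; L -> g | gE

Nullable set: {E, L}.
S -> Lj: L nullable, giving Lj | j.
E -> ES: E nullable, giving ES | S.
E -> L: L nullable, giving L.
E -> jL: L nullable, giving j | jL.
Drop L -> ε.
L -> gE: E nullable, giving g | gE.
Unchanged (no nullable symbols): S -> g; S -> gj; E -> j; L -> g.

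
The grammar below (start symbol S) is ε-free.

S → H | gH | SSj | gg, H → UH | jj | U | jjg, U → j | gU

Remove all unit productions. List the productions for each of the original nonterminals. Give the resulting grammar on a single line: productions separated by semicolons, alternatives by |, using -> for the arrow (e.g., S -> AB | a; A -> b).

Unit productions: H->U, S->H.
Unit pairs (A ⇒* B via units): (H,U), (S,H), (S,U).
S: inherits non-unit rules of {H, S, U} → SSj | UH | gH | gU | gg | j | jj | jjg.
H: inherits non-unit rules of {H, U} → UH | gU | j | jj | jjg.
U: inherits non-unit rules of {U} → gU | j.

S -> j | UH | gH | gU | gg | jj | SSj | jjg; H -> j | UH | gU | jj | jjg; U -> j | gU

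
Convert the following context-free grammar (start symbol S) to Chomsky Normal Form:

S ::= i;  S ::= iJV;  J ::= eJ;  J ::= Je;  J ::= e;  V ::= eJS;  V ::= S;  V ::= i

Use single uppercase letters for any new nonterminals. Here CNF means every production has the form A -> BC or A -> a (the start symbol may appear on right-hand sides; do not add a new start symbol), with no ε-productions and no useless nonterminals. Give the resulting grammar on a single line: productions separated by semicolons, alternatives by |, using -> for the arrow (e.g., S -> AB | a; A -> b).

No ε-productions.
After unit-elimination: S -> i | iJV; J -> e | Je | eJ; V -> i | eJS | iJV.
TERM: introduce A -> e, B -> i and substitute in every rule of length ≥2.
BIN: S -> BJV becomes S -> BC, C -> JV; V -> AJS becomes V -> AD, D -> JS; V -> BJV becomes V -> BE, E -> JV.

S -> i | BC; A -> e; B -> i; C -> JV; D -> JS; E -> JV; J -> e | AJ | JA; V -> i | AD | BE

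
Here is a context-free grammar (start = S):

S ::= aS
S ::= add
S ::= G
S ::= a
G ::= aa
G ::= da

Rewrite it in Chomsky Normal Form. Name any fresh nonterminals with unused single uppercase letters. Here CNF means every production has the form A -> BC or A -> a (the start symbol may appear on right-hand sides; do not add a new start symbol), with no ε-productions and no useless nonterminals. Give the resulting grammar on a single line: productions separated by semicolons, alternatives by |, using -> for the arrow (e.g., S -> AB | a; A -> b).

No ε-productions.
After unit-elimination: S -> a | aS | aa | da | add; G -> aa | da.
TERM: introduce A -> a, B -> d and substitute in every rule of length ≥2.
BIN: S -> ABB becomes S -> AC, C -> BB.
Drop unreachable/unproductive: G.

S -> a | AA | AC | AS | BA; A -> a; B -> d; C -> BB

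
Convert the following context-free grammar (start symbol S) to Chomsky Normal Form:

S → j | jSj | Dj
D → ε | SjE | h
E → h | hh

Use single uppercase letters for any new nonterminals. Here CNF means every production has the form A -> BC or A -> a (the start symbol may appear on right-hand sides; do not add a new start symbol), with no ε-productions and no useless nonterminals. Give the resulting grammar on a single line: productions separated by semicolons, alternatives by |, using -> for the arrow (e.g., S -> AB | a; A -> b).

Nullable: {D}; after ε-elimination: S -> j | Dj | jSj; D -> h | SjE; E -> h | hh.
No unit productions to eliminate.
TERM: introduce B -> h, A -> j and substitute in every rule of length ≥2.
BIN: D -> SAE becomes D -> SC, C -> AE; S -> ASA becomes S -> AF, F -> SA.

S -> j | AF | DA; A -> j; B -> h; C -> AE; D -> h | SC; E -> h | BB; F -> SA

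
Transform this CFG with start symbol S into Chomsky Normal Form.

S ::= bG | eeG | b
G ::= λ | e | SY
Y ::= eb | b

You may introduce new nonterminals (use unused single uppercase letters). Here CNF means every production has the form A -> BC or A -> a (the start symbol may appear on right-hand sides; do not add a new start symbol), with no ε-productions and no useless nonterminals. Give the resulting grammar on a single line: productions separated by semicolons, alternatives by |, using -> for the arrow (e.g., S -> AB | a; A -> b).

Nullable: {G}; after ε-elimination: S -> b | bG | ee | eeG; G -> e | SY; Y -> b | eb.
No unit productions to eliminate.
TERM: introduce A -> b, B -> e and substitute in every rule of length ≥2.
BIN: S -> BBG becomes S -> BC, C -> BG.

S -> b | AG | BB | BC; A -> b; B -> e; C -> BG; G -> e | SY; Y -> b | BA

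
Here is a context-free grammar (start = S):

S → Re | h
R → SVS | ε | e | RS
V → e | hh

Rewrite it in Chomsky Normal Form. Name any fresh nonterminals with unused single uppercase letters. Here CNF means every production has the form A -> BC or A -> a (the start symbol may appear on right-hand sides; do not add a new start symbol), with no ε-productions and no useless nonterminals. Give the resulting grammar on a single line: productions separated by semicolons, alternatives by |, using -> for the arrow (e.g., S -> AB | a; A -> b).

S -> e | h | RA; A -> e; B -> h; C -> VS; R -> e | h | RA | RS | SC; V -> e | BB

Nullable: {R}; after ε-elimination: S -> e | h | Re; R -> S | e | RS | SVS; V -> e | hh.
After unit-elimination: S -> e | h | Re; R -> e | h | RS | Re | SVS; V -> e | hh.
TERM: introduce A -> e, B -> h and substitute in every rule of length ≥2.
BIN: R -> SVS becomes R -> SC, C -> VS.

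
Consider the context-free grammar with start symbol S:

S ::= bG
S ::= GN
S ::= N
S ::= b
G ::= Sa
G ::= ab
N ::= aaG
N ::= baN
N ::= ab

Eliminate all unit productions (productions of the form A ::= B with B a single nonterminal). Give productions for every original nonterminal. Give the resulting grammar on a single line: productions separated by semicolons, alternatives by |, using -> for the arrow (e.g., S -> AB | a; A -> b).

Unit productions: S->N.
Unit pairs (A ⇒* B via units): (S,N).
S: inherits non-unit rules of {N, S} → GN | aaG | ab | b | bG | baN.
G: inherits non-unit rules of {G} → Sa | ab.
N: inherits non-unit rules of {N} → aaG | ab | baN.

S -> b | GN | ab | bG | aaG | baN; G -> Sa | ab; N -> ab | aaG | baN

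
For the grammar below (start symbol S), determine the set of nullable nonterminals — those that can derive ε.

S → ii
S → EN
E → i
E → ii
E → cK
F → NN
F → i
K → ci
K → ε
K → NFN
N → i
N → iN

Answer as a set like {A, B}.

{K}

Directly nullable (have an ε-rule): {K}.
Not nullable: E, F, N, S — each has a terminal in every rule's right-hand side or depends on a non-nullable symbol.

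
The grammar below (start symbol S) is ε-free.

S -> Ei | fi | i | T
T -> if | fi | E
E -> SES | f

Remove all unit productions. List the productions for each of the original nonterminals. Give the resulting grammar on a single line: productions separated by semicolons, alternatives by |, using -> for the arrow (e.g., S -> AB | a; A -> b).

S -> f | i | Ei | fi | if | SES; E -> f | SES; T -> f | fi | if | SES

Unit productions: S->T, T->E.
Unit pairs (A ⇒* B via units): (S,E), (S,T), (T,E).
S: inherits non-unit rules of {E, S, T} → Ei | SES | f | fi | i | if.
E: inherits non-unit rules of {E} → SES | f.
T: inherits non-unit rules of {E, T} → SES | f | fi | if.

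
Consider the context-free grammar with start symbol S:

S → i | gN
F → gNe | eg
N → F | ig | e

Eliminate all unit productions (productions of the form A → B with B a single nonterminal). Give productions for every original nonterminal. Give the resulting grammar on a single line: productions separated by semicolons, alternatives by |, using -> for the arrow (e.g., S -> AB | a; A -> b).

S -> i | gN; F -> eg | gNe; N -> e | eg | ig | gNe

Unit productions: N->F.
Unit pairs (A ⇒* B via units): (N,F).
S: inherits non-unit rules of {S} → gN | i.
F: inherits non-unit rules of {F} → eg | gNe.
N: inherits non-unit rules of {F, N} → e | eg | gNe | ig.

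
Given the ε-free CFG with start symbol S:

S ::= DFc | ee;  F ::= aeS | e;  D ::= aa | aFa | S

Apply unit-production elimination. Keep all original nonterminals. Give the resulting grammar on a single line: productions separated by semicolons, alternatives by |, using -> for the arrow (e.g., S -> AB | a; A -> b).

Unit productions: D->S.
Unit pairs (A ⇒* B via units): (D,S).
S: inherits non-unit rules of {S} → DFc | ee.
D: inherits non-unit rules of {D, S} → DFc | aFa | aa | ee.
F: inherits non-unit rules of {F} → aeS | e.

S -> ee | DFc; D -> aa | ee | DFc | aFa; F -> e | aeS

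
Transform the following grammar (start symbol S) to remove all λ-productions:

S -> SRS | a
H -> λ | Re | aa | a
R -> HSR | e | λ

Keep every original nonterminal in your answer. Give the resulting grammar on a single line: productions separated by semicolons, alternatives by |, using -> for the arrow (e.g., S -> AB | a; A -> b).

Nullable set: {H, R}.
S -> SRS: R nullable, giving SRS | SS.
Drop H -> λ.
H -> Re: R nullable, giving Re | e.
Drop R -> λ.
R -> HSR: H, R nullable, giving HS | HSR | S | SR.
Unchanged (no nullable symbols): S -> a; H -> a; H -> aa; R -> e.

S -> a | SS | SRS; H -> a | e | Re | aa; R -> S | e | HS | SR | HSR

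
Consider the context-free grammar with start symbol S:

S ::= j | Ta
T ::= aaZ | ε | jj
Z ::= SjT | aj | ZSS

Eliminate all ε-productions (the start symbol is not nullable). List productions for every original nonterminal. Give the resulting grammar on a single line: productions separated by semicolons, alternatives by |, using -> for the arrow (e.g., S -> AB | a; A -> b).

S -> a | j | Ta; T -> jj | aaZ; Z -> Sj | aj | SjT | ZSS

Nullable set: {T}.
S -> Ta: T nullable, giving Ta | a.
Drop T -> ε.
Z -> SjT: T nullable, giving Sj | SjT.
Unchanged (no nullable symbols): S -> j; T -> aaZ; T -> jj; Z -> ZSS; Z -> aj.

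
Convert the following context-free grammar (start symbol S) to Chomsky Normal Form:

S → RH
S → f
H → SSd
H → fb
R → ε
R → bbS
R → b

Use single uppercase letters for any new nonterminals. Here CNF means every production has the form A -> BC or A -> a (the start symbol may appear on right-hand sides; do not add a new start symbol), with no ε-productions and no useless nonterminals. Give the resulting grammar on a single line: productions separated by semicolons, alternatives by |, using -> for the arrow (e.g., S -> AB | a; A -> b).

S -> f | BC | RH | SF; A -> d; B -> f; C -> b; D -> SA; E -> CS; F -> SA; H -> BC | SD; R -> b | CE

Nullable: {R}; after ε-elimination: S -> H | f | RH; H -> fb | SSd; R -> b | bbS.
After unit-elimination: S -> f | RH | fb | SSd; H -> fb | SSd; R -> b | bbS.
TERM: introduce C -> b, A -> d, B -> f and substitute in every rule of length ≥2.
BIN: H -> SSA becomes H -> SD, D -> SA; R -> CCS becomes R -> CE, E -> CS; S -> SSA becomes S -> SF, F -> SA.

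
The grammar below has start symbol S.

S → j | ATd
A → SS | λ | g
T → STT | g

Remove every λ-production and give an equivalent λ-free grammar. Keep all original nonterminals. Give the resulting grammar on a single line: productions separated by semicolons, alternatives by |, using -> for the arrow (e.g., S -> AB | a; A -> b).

S -> j | Td | ATd; A -> g | SS; T -> g | STT

Nullable set: {A}.
S -> ATd: A nullable, giving ATd | Td.
Drop A -> λ.
Unchanged (no nullable symbols): S -> j; A -> SS; A -> g; T -> STT; T -> g.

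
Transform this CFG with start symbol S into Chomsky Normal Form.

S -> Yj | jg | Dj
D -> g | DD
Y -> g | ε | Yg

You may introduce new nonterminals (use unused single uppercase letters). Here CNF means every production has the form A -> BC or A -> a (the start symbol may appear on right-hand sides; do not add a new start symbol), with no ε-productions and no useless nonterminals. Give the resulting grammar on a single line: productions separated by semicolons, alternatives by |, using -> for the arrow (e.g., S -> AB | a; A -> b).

Nullable: {Y}; after ε-elimination: S -> j | Dj | Yj | jg; D -> g | DD; Y -> g | Yg.
No unit productions to eliminate.
TERM: introduce B -> g, A -> j and substitute in every rule of length ≥2.

S -> j | AB | DA | YA; A -> j; B -> g; D -> g | DD; Y -> g | YB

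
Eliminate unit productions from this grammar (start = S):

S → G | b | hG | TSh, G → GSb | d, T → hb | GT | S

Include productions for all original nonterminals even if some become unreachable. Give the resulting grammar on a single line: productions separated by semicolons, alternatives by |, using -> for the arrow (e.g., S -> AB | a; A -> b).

S -> b | d | hG | GSb | TSh; G -> d | GSb; T -> b | d | GT | hG | hb | GSb | TSh

Unit productions: S->G, T->S.
Unit pairs (A ⇒* B via units): (S,G), (T,G), (T,S).
S: inherits non-unit rules of {G, S} → GSb | TSh | b | d | hG.
G: inherits non-unit rules of {G} → GSb | d.
T: inherits non-unit rules of {G, S, T} → GSb | GT | TSh | b | d | hG | hb.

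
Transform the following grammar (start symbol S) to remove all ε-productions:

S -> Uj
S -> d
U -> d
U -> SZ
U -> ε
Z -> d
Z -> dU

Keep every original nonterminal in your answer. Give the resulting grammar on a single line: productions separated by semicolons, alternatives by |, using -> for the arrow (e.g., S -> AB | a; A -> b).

S -> d | j | Uj; U -> d | SZ; Z -> d | dU

Nullable set: {U}.
S -> Uj: U nullable, giving Uj | j.
Drop U -> ε.
Z -> dU: U nullable, giving d | dU.
Unchanged (no nullable symbols): S -> d; U -> SZ; U -> d; Z -> d.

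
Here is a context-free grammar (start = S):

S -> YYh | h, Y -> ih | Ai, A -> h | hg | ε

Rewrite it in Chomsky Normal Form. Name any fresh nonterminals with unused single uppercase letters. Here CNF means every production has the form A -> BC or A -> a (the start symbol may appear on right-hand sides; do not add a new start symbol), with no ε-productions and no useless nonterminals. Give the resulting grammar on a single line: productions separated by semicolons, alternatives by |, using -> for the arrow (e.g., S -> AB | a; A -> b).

S -> h | YE; A -> h | BC; B -> h; C -> g; D -> i; E -> YB; Y -> i | AD | DB

Nullable: {A}; after ε-elimination: S -> h | YYh; A -> h | hg; Y -> i | Ai | ih.
No unit productions to eliminate.
TERM: introduce C -> g, B -> h, D -> i and substitute in every rule of length ≥2.
BIN: S -> YYB becomes S -> YE, E -> YB.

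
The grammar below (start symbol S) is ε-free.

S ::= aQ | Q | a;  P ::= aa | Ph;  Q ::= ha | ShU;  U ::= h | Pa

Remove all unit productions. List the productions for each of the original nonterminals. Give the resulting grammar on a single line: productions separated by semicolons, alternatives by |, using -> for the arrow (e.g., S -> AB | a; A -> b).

S -> a | aQ | ha | ShU; P -> Ph | aa; Q -> ha | ShU; U -> h | Pa

Unit productions: S->Q.
Unit pairs (A ⇒* B via units): (S,Q).
S: inherits non-unit rules of {Q, S} → ShU | a | aQ | ha.
P: inherits non-unit rules of {P} → Ph | aa.
Q: inherits non-unit rules of {Q} → ShU | ha.
U: inherits non-unit rules of {U} → Pa | h.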